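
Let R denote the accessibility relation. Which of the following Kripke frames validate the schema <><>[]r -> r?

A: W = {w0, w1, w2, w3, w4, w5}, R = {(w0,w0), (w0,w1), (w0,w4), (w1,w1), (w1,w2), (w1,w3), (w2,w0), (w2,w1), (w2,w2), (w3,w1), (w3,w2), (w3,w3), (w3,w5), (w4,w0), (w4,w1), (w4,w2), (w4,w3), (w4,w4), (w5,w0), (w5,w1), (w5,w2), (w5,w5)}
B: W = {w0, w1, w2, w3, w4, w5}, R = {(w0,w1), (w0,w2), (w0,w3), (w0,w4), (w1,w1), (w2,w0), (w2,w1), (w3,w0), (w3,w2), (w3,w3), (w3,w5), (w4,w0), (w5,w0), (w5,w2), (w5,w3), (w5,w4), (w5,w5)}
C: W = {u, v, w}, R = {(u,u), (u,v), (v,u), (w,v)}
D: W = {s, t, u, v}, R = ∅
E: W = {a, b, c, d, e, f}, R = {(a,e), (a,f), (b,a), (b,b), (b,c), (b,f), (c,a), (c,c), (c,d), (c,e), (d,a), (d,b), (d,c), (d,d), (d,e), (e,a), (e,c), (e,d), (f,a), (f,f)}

D

The schema corresponds to a generalized confluence (Geach) condition: forall x forall y (x R^2 y -> exists w (yRw & x = w)).
A: fails — w0R²w1 but no w with w1Rw and w0=w.
B: fails — w0R²w0 but no w with w0Rw and w0=w.
C: fails — vR²v but no t with vRt and v=t.
D: satisfies the condition.
E: fails — aR²a but no w with aRw and a=w.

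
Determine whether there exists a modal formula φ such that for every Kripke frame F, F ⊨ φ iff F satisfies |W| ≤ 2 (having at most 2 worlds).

No

Any modally definable frame class is closed under disjoint unions.
Any modal formula valid on each of 3 disjoint one-world frames is valid on their disjoint union (validity is preserved under disjoint unions). Each one-world frame has |W|=1≤2, but the union has |W|=3.
Hence having at most 2 worlds is not modally definable.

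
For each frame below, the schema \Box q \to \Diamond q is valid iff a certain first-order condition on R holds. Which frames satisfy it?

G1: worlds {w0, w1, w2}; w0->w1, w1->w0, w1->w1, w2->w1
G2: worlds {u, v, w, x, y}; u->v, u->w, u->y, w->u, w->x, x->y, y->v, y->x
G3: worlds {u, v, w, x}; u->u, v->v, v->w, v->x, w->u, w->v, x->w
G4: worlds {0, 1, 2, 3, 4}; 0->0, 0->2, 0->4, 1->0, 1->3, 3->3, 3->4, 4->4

G1, G3

The schema corresponds to seriality: \forall x \exists y Rxy.
G1: condition met.
G2: fails — world v has no successor.
G3: condition met.
G4: fails — world 2 has no successor.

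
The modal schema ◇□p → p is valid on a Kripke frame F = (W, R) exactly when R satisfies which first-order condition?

This is a form of the B axiom.
Its frame correspondent is symmetry — ∀x ∀y (Rxy → Ryx).

symmetry: ∀x ∀y (Rxy → Ryx)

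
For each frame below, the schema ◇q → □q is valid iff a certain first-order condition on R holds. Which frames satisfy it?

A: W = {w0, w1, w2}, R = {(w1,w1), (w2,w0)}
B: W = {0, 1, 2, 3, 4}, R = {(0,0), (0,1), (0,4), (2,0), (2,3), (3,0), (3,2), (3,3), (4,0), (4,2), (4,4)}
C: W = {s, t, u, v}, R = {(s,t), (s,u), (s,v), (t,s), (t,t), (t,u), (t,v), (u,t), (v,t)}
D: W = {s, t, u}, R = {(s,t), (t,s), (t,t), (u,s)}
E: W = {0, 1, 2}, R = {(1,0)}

Frame correspondent (Sahlqvist): ∀x ∀y ∀z (Rxy ∧ Rxz → y = z) — i.e. partial functionality.
A: condition met.
B: fails — 0 sees both 0 and 1.
C: fails — s sees both t and u.
D: fails — t sees both s and t.
E: condition met.
Valid on: A, E.

A, E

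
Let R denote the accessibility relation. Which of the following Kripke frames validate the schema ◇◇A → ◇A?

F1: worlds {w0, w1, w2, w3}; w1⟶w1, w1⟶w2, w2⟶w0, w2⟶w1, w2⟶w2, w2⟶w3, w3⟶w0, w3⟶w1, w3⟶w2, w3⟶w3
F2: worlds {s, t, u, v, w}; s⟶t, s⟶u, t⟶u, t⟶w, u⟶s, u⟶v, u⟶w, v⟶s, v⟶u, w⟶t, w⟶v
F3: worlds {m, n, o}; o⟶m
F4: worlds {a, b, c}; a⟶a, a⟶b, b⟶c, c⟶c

F3

The schema corresponds to transitivity: ∀x ∀y ∀z (Rxy ∧ Ryz → Rxz).
F1: fails — Rw1w2 and Rw2w0 but not Rw1w0.
F2: fails — Ruv and Rvu but not Ruu.
F3: satisfies the condition.
F4: fails — Rab and Rbc but not Rac.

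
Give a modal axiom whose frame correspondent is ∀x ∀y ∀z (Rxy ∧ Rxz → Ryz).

The condition is the Euclidean property. The 5 schema ◇q → □◇q defines it.
Suppose ◇q→□◇q is valid. Take Rxy, Rxz and set V(q)={y}. Then ◇q at x, so □◇q at x, so ◇q at z, so some w with Rzw has q; w=y, i.e. Rzy. By symmetry of the argument, Ryz.

◇q → □◇q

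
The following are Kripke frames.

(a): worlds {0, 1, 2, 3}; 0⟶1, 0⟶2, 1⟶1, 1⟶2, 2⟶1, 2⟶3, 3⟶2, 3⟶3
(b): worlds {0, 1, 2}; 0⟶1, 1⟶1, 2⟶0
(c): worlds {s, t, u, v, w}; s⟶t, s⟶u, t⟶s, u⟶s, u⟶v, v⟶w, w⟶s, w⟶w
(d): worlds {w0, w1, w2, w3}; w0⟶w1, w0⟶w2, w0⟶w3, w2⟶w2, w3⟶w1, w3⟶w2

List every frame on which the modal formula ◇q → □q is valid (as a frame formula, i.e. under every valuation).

(b)

The schema corresponds to partial functionality: ∀x ∀y ∀z (Rxy ∧ Rxz → y = z).
(a): fails — 0 sees both 1 and 2.
(b): satisfies the condition.
(c): fails — s sees both t and u.
(d): fails — w0 sees both w1 and w2.
Valid on: (b).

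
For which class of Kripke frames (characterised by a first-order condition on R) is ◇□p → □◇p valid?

convergence

This is the .2 axiom.
Its frame correspondent is convergence — ∀x ∀y ∀z (Rxy ∧ Rxz → ∃w (Ryw ∧ Rzw)).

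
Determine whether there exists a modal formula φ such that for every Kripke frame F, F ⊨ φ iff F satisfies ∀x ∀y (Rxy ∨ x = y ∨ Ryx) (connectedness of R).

Any modally definable frame class is closed under disjoint unions.
Take 4 disjoint single-world reflexive frames: each is trivially connected, but their disjoint union has 4 worlds with no edge between distinct components, so it is not connected.
So the class is not modally definable.

Not modally definable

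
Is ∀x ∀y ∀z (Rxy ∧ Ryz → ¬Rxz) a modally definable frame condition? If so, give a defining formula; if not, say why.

Any modally definable frame class is closed under surjective bounded morphisms.
The 7-cycle (worlds a,b,c,d,e,f,g with a→b→c→d→e→f→g→a) is intransitive. Mapping every world to a single reflexive point • is a surjective bounded morphism; the reflexive point is not intransitive (R••∧R•• but R••).
So no modal formula (or set of formulas) defines exactly the intransitive frames.

No — not modally definable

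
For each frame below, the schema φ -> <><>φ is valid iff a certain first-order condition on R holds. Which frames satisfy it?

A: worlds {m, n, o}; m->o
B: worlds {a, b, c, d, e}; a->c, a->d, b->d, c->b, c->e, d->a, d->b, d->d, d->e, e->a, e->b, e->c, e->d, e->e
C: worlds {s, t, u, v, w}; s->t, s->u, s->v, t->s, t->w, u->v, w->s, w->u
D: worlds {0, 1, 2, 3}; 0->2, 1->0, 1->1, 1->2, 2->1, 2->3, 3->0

B

The schema corresponds to a generalized confluence (Geach) condition: forall x exists w (x = w & x R^2 w).
A: fails — at m but no w with m=w and mR²w.
B: ✓.
C: fails — at u but no w* with u=w* and uR²w*.
D: fails — at 0 but no w with 0=w and 0R²w.
Valid on: B.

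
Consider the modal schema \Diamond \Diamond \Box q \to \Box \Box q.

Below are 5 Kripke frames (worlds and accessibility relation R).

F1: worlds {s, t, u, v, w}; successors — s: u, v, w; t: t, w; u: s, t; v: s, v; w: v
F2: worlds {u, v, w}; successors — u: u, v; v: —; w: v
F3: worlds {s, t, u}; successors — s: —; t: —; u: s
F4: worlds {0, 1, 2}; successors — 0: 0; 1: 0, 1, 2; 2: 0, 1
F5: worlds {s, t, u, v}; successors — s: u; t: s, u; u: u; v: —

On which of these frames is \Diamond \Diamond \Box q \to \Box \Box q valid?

F3, F5

This is the axiom for a generalized confluence (Geach) condition; its first-order frame correspondent is \forall x \forall y \forall z ((x R^2 y \wedge x R^2 z) \to \exists w (yRw \wedge z = w)).
F1: fails — sR²s, sR²s but no w* with sRw* and s=w*.
F2: fails — uR²v, uR²u but no t with vRt and u=t.
F3: ✓.
F4: fails — 1R²0, 1R²1 but no w with 0Rw and 1=w.
F5: ✓.
Valid on: F3, F5.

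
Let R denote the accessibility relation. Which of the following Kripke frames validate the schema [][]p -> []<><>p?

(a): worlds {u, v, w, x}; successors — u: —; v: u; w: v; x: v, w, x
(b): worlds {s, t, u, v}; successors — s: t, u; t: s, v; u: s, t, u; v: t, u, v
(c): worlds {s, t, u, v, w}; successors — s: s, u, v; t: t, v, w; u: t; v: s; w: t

Frame correspondent (Sahlqvist): forall x forall z (xRz -> exists w (x R^2 w & z R^2 w)) — i.e. a generalized confluence (Geach) condition.
(a): fails — vRu but no t with vR²t and uR²t.
(b): ✓.
(c): ✓.

(b), (c)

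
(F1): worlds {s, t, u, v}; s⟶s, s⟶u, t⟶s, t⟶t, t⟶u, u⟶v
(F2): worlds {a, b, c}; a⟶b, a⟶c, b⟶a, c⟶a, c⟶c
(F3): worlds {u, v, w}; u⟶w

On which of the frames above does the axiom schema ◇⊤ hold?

The schema corresponds to seriality: ∀x ∃y Rxy.
(F1): fails — world v has no successor.
(F2): condition met.
(F3): fails — world v has no successor.
Valid on: (F2).

(F2)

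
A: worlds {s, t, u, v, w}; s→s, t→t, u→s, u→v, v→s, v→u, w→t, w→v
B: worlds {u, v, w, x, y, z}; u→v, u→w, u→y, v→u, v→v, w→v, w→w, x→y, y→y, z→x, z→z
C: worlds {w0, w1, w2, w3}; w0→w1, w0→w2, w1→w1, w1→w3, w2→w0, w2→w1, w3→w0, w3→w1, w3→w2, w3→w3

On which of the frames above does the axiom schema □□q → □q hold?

This is the axiom for density; its first-order frame correspondent is ∀x ∀y (Rxy → ∃z (Rxz ∧ Rzy)).
A: fails — Ruv but no z with Ruz and Rzv.
B: satisfies the condition.
C: fails — Rw0w2 but no z with Rw0z and Rzw2.
Valid on: B.

B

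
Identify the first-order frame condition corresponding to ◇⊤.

seriality

◇⊤ holds at w iff w has a successor, so frame-validity of ◇⊤ is exactly seriality. Equivalently via □A → ◇A:
Suppose □A→◇A is valid. At any x set V(A)=W. Then □A at x, so ◇A at x, so x has a successor.
Conversely, any frame satisfying ∀x ∃y Rxy validates the schema.
So the correspondent is seriality.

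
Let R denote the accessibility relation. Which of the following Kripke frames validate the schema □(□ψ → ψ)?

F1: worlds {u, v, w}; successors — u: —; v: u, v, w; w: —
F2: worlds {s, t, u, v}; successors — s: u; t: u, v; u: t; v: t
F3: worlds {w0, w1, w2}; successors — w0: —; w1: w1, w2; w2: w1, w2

This is the axiom for shift-reflexivity; its first-order frame correspondent is ∀x ∀y (Rxy → Ryy).
F1: fails — Rvu but not Ruu.
F2: fails — Rtv but not Rvv.
F3: satisfies the condition.
Valid on: F3.

F3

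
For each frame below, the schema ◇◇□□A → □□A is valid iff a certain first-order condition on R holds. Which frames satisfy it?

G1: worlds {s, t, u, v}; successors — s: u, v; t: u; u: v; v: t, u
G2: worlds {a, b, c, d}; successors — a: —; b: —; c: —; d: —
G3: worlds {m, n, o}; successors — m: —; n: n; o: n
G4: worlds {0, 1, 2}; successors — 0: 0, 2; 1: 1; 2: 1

G2, G3

This is the axiom for a generalized confluence (Geach) condition; its first-order frame correspondent is ∀x ∀y ∀z ((xR²y ∧ xR²z) → ∃w (yR²w ∧ z = w)).
G1: fails — sR²t, sR²t but no w with tR²w and t=w.
G2: ✓.
G3: ✓.
G4: fails — 0R²1, 0R²0 but no w with 1R²w and 0=w.
Valid on: G2, G3.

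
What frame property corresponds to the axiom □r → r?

reflexivity: ∀x Rxx

Suppose □r→r is valid. At any x set V(r)={w : Rxw}. Then □r holds at x, so r holds at x, i.e. Rxx.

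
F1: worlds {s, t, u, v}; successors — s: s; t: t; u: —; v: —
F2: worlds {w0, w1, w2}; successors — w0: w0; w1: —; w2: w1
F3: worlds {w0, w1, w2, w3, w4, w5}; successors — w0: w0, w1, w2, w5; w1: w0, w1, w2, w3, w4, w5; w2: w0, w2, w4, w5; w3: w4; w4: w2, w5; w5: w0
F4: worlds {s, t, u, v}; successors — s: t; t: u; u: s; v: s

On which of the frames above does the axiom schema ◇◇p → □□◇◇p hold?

Frame correspondent (Sahlqvist): ∀x ∀y ∀z ((xR²y ∧ xR²z) → ∃w (y = w ∧ zR²w)) — i.e. a generalized confluence (Geach) condition.
F1: satisfies the condition.
F2: satisfies the condition.
F3: fails — w0R²w0, w0R²w3 but no w with w0=w and w3R²w.
F4: fails — sR²u, sR²u but no w with u=w and uR²w.
Valid on: F1, F2.

F1, F2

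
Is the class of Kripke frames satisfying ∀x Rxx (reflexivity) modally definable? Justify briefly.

The condition is reflexivity. A defining modal formula is □q → q.
Suppose □q→q is valid. At any x set V(q)={w : Rxw}. Then □q holds at x, so q holds at x, i.e. Rxx.

Yes, by □q → q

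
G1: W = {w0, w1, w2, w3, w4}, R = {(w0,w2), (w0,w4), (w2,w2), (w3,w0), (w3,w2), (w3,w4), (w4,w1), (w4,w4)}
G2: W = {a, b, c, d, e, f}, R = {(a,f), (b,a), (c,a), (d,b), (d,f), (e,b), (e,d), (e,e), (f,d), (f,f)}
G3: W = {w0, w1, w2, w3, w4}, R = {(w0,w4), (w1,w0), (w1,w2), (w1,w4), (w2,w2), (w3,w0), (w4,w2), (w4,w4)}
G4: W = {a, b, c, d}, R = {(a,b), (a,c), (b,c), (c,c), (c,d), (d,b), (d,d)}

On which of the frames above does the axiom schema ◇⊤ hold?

G2, G3, G4

The schema corresponds to seriality: ∀x ∃y Rxy.
G1: fails — world w1 has no successor.
G2: ✓.
G3: ✓.
G4: ✓.
Valid on: G2, G3, G4.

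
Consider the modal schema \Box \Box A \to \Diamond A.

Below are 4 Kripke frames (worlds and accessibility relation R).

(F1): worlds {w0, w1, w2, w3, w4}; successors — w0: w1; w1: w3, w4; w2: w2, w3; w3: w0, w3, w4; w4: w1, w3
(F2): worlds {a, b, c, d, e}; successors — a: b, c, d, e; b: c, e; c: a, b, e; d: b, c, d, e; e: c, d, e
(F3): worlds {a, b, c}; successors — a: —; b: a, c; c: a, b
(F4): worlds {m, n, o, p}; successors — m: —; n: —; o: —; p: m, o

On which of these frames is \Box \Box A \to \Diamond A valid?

(F2)

This is the axiom for a generalized confluence (Geach) condition; its first-order frame correspondent is \forall x \exists w (x R^2 w \wedge xRw).
(F1): fails — at w0 but no w with w0R²w and w0Rw.
(F2): condition met.
(F3): fails — at a but no w with aR²w and aRw.
(F4): fails — at m but no w with mR²w and mRw.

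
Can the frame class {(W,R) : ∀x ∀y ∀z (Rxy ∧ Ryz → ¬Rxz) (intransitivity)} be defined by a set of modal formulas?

Not definable by any modal formula

Any modally definable frame class is closed under surjective bounded morphisms.
The 3-cycle (worlds a,b,c with a→b→c→a) is intransitive. Mapping every world to a single reflexive point • is a surjective bounded morphism; the reflexive point is not intransitive (R••∧R•• but R••).
Hence intransitivity is not modally definable.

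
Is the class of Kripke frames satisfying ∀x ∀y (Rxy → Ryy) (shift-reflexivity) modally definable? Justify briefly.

This is a Sahlqvist condition; the T□ axiom □(□r → r) defines it.
Suppose □(□r→r) is valid. Take Rxy and set V(r)={w : Ryw}. Then at y, □r holds; since □(□r→r) at x, □r→r at y, so r at y, i.e. Ryy.

Yes, by □(□r → r)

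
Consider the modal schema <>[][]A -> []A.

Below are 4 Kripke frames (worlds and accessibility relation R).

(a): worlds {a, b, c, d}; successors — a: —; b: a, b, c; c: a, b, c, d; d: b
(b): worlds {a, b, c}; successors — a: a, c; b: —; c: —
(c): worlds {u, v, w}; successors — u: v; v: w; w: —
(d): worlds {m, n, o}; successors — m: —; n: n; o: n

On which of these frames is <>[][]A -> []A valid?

The schema corresponds to a generalized confluence (Geach) condition: forall x forall y forall z ((xRy & xRz) -> exists w (y R^2 w & z = w)).
(a): fails — bRa, bRa but no w with aR²w and a=w.
(b): fails — aRc, aRa but no w with cR²w and a=w.
(c): fails — uRv, uRv but no t with vR²t and v=t.
(d): ✓.
Valid on: (d).

(d)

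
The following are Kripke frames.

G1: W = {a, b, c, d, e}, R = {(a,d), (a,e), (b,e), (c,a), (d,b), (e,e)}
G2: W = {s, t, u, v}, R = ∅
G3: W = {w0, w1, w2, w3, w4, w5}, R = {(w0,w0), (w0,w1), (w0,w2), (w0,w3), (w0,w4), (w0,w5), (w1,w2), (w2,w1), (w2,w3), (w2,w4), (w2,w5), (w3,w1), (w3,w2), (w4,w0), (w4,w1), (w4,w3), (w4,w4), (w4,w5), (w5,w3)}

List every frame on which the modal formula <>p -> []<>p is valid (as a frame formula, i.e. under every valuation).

The schema corresponds to the Euclidean property: forall x forall y forall z (Rxy & Rxz -> Ryz).
G1: fails — Rae and Rad but not Red.
G2: holds.
G3: fails — Rw0w1 and Rw0w1 but not Rw1w1.

G2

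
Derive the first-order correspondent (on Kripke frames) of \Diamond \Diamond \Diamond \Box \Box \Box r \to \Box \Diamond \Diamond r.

\forall x \forall y \forall z ((x R^3 y \wedge xRz) \to \exists w (y R^3 w \wedge z R^2 w))

This is a Sahlqvist (Geach-type) schema ◇^3□^3r → □^1◇^2r.
Minimal-valuation argument: fix x; take any y with xR^3y and any z with xR^1z. Set V(r) to the set of worlds R-reachable from y in exactly 3 steps. Then □^3r holds at y, so the antecedent holds at x; validity forces ◇^2r at z, giving a w with zR^2w and yR^3w.
First-order correspondent: \forall x \forall y \forall z ((x R^3 y \wedge xRz) \to \exists w (y R^3 w \wedge z R^2 w)).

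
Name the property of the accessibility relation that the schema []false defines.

emptiness of R: forall x forall y ~Rxy

This schema is the Ver axiom.
It corresponds to emptiness of R: forall x forall y ~Rxy.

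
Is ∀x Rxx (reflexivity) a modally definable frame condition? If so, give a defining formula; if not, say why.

Definable; □p → p defines it

The condition is reflexivity. A defining modal formula is □p → p.
Suppose □p→p is valid. At any x set V(p)={w : Rxw}. Then □p holds at x, so p holds at x, i.e. Rxx.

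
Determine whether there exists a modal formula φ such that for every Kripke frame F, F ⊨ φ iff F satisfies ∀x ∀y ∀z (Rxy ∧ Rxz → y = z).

Yes — defined by ◇q → □q

This is a Sahlqvist condition; the CD axiom ◇q → □q defines it.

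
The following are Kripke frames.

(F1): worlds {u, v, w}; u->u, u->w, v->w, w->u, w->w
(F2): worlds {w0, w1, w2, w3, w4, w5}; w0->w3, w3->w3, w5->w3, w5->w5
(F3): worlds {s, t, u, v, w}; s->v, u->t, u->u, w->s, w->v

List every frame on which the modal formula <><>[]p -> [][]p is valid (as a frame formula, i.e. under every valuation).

Frame correspondent (Sahlqvist): forall x forall y forall z ((x R^2 y & x R^2 z) -> exists w (yRw & z = w)) — i.e. a generalized confluence (Geach) condition.
(F1): holds.
(F2): fails — w5R²w3, w5R²w5 but no w with w3Rw and w5=w.
(F3): fails — uR²t, uR²t but no w* with tRw* and t=w*.

(F1)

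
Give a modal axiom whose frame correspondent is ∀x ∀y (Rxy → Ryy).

The condition is shift-reflexivity. The T□ schema □(□q → q) defines it.
Suppose □(□q→q) is valid. Take Rxy and set V(q)={w : Ryw}. Then at y, □q holds; since □(□q→q) at x, □q→q at y, so q at y, i.e. Ryy.

□(□q → q)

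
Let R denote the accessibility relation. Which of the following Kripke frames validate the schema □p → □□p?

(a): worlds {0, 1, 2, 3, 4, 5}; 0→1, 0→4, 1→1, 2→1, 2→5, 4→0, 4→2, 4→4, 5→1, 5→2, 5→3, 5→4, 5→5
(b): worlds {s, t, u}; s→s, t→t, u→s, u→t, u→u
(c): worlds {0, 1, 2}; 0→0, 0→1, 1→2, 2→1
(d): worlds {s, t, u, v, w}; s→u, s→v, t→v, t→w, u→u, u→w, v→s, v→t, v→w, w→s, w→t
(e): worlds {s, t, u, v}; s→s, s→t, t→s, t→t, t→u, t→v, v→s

Frame correspondent (Sahlqvist): ∀x ∀y ∀z (Rxy ∧ Ryz → Rxz) — i.e. transitivity.
(a): fails — R25 and R53 but not R23.
(b): condition met.
(c): fails — R01 and R12 but not R02.
(d): fails — Rwt and Rtv but not Rwv.
(e): fails — Rvs and Rst but not Rvt.

(b)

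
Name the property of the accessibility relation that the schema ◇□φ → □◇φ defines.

Convergence

Suppose ◇□φ→□◇φ is valid. Take Rxy, Rxz and set V(φ)={w : Ryw}. Then □φ at y so ◇□φ at x, so □◇φ at x, so ◇φ at z, giving w with Rzw and Ryw.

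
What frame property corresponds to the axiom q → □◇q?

symmetry: ∀x ∀y (Rxy → Ryx)

Suppose q→□◇q is valid. Take Rxy and set V(q)={x}. Then q at x, so □◇q at x, so ◇q at y, so some z with Ryz has q; z=x, i.e. Ryx.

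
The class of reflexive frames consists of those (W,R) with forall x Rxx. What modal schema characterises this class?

□q → q

A defining formula is □q → q (the T axiom).
Suppose □q→q is valid. At any x set V(q)={w : Rxw}. Then □q holds at x, so q holds at x, i.e. Rxx.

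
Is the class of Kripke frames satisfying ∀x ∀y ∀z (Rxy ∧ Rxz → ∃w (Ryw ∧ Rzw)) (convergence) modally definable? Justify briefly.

The condition is convergence. A defining modal formula is ◇□r → □◇r.
Suppose ◇□r→□◇r is valid. Take Rxy, Rxz and set V(r)={w : Ryw}. Then □r at y so ◇□r at x, so □◇r at x, so ◇r at z, giving w with Rzw and Ryw.

Yes, by ◇□r → □◇r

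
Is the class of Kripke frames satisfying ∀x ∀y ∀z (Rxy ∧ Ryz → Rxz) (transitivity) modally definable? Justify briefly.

Definable; □q → □□q defines it

This is a Sahlqvist condition; the 4 axiom □q → □□q defines it.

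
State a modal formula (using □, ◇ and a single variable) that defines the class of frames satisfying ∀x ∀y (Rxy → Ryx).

A defining formula is ψ → □◇ψ (the B axiom).
Suppose ψ→□◇ψ is valid. Take Rxy and set V(ψ)={x}. Then ψ at x, so □◇ψ at x, so ◇ψ at y, so some z with Ryz has ψ; z=x, i.e. Ryx.

ψ → □◇ψ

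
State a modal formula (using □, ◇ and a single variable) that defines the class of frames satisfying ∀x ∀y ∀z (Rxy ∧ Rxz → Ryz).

◇s → □◇s

The condition is the Euclidean property. The 5 schema ◇s → □◇s defines it.
Suppose ◇s→□◇s is valid. Take Rxy, Rxz and set V(s)={y}. Then ◇s at x, so □◇s at x, so ◇s at z, so some w with Rzw has s; w=y, i.e. Rzy. By symmetry of the argument, Ryz.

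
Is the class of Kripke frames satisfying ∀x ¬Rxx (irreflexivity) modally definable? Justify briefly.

If a class were modally definable it would be closed under surjective bounded morphisms (Goldblatt–Thomason).
The 5-cycle (worlds a,b,c,d,e with a→b→c→d→e→a) is irreflexive, and the map sending every world to a single reflexive point • is a surjective bounded morphism (forth: every edge maps to (•,•); back: every world has a successor). So any modal formula valid on the 5-cycle is also valid on the reflexive point, which is not irreflexive.
Hence irreflexivity is not modally definable.

No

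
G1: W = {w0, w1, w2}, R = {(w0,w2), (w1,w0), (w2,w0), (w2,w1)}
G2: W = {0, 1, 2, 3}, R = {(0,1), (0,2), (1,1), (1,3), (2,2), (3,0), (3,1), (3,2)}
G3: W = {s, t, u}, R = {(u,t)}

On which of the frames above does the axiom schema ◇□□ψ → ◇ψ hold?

This is the axiom for a generalized confluence (Geach) condition; its first-order frame correspondent is ∀x ∀y (xRy → ∃w (yR²w ∧ xRw)).
G1: fails — w2Rw1 but no w with w1R²w and w2Rw.
G2: condition met.
G3: fails — uRt but no w with tR²w and uRw.
Valid on: G2.

G2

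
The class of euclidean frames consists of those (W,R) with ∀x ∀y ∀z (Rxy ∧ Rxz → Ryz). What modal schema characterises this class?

◇s → □◇s

The condition is the Euclidean property. The 5 schema ◇s → □◇s defines it.
Suppose ◇s→□◇s is valid. Take Rxy, Rxz and set V(s)={y}. Then ◇s at x, so □◇s at x, so ◇s at z, so some w with Rzw has s; w=y, i.e. Rzy. By symmetry of the argument, Ryz.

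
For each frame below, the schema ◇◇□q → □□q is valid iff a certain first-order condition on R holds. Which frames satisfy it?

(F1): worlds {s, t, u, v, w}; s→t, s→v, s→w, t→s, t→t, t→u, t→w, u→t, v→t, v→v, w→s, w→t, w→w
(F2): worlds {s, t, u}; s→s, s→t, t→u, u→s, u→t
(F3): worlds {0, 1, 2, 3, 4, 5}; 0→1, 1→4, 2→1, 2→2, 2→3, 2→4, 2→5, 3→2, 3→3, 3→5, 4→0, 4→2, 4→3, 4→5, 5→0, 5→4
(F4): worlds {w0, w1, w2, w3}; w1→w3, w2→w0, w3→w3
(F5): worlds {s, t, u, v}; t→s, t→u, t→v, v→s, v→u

(F4)

The schema corresponds to a generalized confluence (Geach) condition: ∀x ∀y ∀z ((xR²y ∧ xR²z) → ∃w (yRw ∧ z = w)).
(F1): fails — sR²s, sR²s but no w* with sRw* and s=w*.
(F2): fails — sR²s, sR²u but no w with sRw and u=w.
(F3): fails — 0R²4, 0R²4 but no w with 4Rw and 4=w.
(F4): ✓.
(F5): fails — tR²s, tR²s but no w with sRw and s=w.
Valid on: (F4).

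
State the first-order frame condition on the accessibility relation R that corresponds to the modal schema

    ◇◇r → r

∀x ∀y (xR²y → ∃w (y = w ∧ x = w))

This is a Sahlqvist (Geach-type) schema ◇^2□^0r → □^0◇^0r.
First-order correspondent: ∀x ∀y (xR²y → ∃w (y = w ∧ x = w)).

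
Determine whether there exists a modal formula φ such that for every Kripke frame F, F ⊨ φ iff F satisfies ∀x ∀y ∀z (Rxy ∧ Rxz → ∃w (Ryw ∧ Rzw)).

The condition is convergence. A defining modal formula is ◇□q → □◇q.
Suppose ◇□q→□◇q is valid. Take Rxy, Rxz and set V(q)={w : Ryw}. Then □q at y so ◇□q at x, so □◇q at x, so ◇q at z, giving w with Rzw and Ryw.

Definable; ◇□q → □◇q defines it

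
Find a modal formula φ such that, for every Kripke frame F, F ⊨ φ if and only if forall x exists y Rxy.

A defining formula is □ψ → ◇ψ (the D axiom).
Suppose □ψ→◇ψ is valid. At any x set V(ψ)=W. Then □ψ at x, so ◇ψ at x, so x has a successor.

□ψ → ◇ψ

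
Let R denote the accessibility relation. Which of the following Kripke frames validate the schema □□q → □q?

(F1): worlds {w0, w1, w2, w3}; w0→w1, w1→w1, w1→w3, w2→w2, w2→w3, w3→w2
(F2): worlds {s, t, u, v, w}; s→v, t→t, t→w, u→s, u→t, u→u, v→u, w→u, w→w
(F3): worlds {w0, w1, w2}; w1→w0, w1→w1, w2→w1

(F1), (F3)

The schema corresponds to density: ∀x ∀y (Rxy → ∃z (Rxz ∧ Rzy)).
(F1): ✓.
(F2): fails — Rsv but no z with Rsz and Rzv.
(F3): ✓.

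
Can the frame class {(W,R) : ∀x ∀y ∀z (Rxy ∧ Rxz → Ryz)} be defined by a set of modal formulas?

The condition is the Euclidean property. A defining modal formula is ◇q → □◇q.
Suppose ◇q→□◇q is valid. Take Rxy, Rxz and set V(q)={y}. Then ◇q at x, so □◇q at x, so ◇q at z, so some w with Rzw has q; w=y, i.e. Rzy. By symmetry of the argument, Ryz.

Definable; ◇q → □◇q defines it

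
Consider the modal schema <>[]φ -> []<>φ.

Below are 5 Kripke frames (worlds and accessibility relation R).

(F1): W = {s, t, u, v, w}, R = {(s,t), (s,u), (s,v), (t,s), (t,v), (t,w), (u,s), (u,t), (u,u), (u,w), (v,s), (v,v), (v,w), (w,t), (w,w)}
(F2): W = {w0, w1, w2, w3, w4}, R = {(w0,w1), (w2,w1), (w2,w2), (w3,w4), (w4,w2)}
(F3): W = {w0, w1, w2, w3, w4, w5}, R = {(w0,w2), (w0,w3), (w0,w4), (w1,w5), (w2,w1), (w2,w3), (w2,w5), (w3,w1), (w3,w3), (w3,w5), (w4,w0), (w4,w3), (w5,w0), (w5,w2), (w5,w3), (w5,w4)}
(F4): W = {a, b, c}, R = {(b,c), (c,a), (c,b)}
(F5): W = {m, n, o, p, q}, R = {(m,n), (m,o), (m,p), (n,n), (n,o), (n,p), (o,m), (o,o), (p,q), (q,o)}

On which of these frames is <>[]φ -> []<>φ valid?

This is the axiom for convergence; its first-order frame correspondent is forall x forall y forall z (Rxy & Rxz -> exists w (Ryw & Rzw)).
(F1): satisfies the condition.
(F2): fails — Rw0w1 and Rw0w1 but w1 and w1 have no common successor.
(F3): fails — Rw2w5 and Rw2w1 but w5 and w1 have no common successor.
(F4): fails — Rca and Rca but a and a have no common successor.
(F5): fails — Rmo and Rmp but o and p have no common successor.
Valid on: (F1).

(F1)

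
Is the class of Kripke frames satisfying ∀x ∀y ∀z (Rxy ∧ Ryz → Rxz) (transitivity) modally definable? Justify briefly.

Yes: it is transitivity, defined by the 4 schema □q → □□q.

Definable; □q → □□q defines it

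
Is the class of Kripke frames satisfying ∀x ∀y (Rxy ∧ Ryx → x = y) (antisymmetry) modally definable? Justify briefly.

If a class were modally definable it would be closed under surjective bounded morphisms (Goldblatt–Thomason).
The 8-cycle (worlds s,t,u,v,w,x,y,z with s→t→u→v→w→x→y→z→s) is antisymmetric. Sending even-indexed worlds to a and odd-indexed worlds to b is a surjective bounded morphism onto the two-world frame with a↔b, which is not antisymmetric.
Hence antisymmetry is not modally definable.

No — not modally definable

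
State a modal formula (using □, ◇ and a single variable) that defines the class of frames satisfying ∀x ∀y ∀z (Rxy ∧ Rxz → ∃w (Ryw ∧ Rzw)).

◇□q → □◇q

A defining formula is ◇□q → □◇q (the .2 axiom).
Suppose ◇□q→□◇q is valid. Take Rxy, Rxz and set V(q)={w : Ryw}. Then □q at y so ◇□q at x, so □◇q at x, so ◇q at z, giving w with Rzw and Ryw.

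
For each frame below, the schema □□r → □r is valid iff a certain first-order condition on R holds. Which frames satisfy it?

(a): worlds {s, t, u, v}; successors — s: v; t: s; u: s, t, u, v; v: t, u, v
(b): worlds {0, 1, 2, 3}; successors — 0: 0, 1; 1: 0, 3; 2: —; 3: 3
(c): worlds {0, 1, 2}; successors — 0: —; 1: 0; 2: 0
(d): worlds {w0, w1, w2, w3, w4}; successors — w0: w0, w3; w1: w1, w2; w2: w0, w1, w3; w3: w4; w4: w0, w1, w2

(b)

Frame correspondent (Sahlqvist): ∀x ∀y (Rxy → ∃z (Rxz ∧ Rzy)) — i.e. density.
(a): fails — Rts but no z with Rtz and Rzs.
(b): ✓.
(c): fails — R10 but no z with R1z and Rz0.
(d): fails — Rw3w4 but no z with Rw3z and Rzw4.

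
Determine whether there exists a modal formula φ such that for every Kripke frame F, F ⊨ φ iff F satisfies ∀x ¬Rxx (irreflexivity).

Modal frame validity is preserved under surjective bounded morphisms.
The 2-cycle (worlds 0,1 with 0→1→0) is irreflexive, and the map sending every world to a single reflexive point • is a surjective bounded morphism (forth: every edge maps to (•,•); back: every world has a successor). So any modal formula valid on the 2-cycle is also valid on the reflexive point, which is not irreflexive.
Hence irreflexivity is not modally definable.

Not definable by any modal formula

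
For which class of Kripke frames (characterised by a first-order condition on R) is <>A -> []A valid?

This schema is the CD axiom.
Its frame correspondent is partial functionality — forall x forall y forall z (Rxy & Rxz -> y = z).

partial functionality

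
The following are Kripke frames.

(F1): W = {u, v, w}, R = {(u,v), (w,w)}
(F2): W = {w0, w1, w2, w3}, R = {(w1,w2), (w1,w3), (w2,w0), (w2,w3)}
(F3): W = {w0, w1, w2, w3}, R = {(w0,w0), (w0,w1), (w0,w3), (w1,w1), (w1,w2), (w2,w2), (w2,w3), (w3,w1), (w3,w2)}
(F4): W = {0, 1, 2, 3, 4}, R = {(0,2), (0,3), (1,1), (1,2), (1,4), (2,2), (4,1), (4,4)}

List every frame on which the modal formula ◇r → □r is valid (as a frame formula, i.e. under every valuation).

(F1)

This is the axiom for partial functionality; its first-order frame correspondent is ∀x ∀y ∀z (Rxy ∧ Rxz → y = z).
(F1): satisfies the condition.
(F2): fails — w1 sees both w2 and w3.
(F3): fails — w0 sees both w0 and w1.
(F4): fails — 0 sees both 2 and 3.
Valid on: (F1).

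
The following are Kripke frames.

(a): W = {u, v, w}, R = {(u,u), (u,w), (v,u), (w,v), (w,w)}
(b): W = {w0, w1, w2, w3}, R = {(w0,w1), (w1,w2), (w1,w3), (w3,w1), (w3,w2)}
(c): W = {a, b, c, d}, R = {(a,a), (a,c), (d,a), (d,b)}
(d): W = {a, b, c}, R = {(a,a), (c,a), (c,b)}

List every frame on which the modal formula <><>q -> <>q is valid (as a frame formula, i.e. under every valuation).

(d)

Frame correspondent (Sahlqvist): forall x forall y forall z (Rxy & Ryz -> Rxz) — i.e. transitivity.
(a): fails — Ruw and Rwv but not Ruv.
(b): fails — Rw3w1 and Rw1w3 but not Rw3w3.
(c): fails — Rda and Rac but not Rdc.
(d): satisfies the condition.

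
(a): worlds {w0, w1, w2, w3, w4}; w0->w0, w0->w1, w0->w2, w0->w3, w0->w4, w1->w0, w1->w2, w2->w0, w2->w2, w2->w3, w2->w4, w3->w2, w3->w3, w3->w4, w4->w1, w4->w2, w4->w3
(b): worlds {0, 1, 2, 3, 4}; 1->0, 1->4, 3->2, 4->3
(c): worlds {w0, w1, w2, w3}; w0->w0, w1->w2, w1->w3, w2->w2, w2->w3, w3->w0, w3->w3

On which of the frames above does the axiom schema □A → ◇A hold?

Frame correspondent (Sahlqvist): ∀x ∃y Rxy — i.e. seriality.
(a): condition met.
(b): fails — world 0 has no successor.
(c): condition met.
Valid on: (a), (c).

(a), (c)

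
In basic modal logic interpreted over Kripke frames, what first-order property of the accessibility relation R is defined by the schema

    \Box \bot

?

□⊥ is valid iff no world has any successor (otherwise □⊥ fails at any world with one).

emptiness of R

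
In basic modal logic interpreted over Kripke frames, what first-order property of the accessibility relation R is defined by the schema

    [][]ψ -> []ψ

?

Suppose □□ψ→□ψ is valid. Take Rxy and set V(ψ)={w : xR²w}. Then □□ψ at x, so □ψ at x, so ψ at y, i.e. ∃z(Rxz∧Rzy).
The converse is a direct semantic check.
Frame condition: forall x forall y (Rxy -> exists z (Rxz & Rzy)).

density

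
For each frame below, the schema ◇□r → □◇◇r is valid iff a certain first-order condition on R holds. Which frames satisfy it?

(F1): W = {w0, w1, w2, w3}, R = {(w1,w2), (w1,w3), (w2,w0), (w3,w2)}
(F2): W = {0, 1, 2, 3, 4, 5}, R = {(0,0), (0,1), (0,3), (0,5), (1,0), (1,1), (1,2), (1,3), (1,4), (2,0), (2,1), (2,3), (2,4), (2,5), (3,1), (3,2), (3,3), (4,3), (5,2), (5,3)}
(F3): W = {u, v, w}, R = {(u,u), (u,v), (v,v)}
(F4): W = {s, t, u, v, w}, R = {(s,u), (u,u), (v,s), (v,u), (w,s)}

This is the axiom for a generalized confluence (Geach) condition; its first-order frame correspondent is ∀x ∀y ∀z ((xRy ∧ xRz) → ∃w (yRw ∧ zR²w)).
(F1): fails — w1Rw2, w1Rw2 but no w with w2Rw and w2R²w.
(F2): condition met.
(F3): condition met.
(F4): condition met.
Valid on: (F2), (F3), (F4).

(F2), (F3), (F4)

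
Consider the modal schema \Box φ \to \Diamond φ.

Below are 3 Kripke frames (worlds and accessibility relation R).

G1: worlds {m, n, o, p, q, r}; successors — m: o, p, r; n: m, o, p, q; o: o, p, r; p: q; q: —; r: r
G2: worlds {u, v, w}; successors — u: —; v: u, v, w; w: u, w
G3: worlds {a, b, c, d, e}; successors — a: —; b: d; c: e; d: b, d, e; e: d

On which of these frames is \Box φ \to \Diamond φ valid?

The schema corresponds to seriality: \forall x \exists y Rxy.
G1: fails — world q has no successor.
G2: fails — world u has no successor.
G3: fails — world a has no successor.
Valid on no frame.

none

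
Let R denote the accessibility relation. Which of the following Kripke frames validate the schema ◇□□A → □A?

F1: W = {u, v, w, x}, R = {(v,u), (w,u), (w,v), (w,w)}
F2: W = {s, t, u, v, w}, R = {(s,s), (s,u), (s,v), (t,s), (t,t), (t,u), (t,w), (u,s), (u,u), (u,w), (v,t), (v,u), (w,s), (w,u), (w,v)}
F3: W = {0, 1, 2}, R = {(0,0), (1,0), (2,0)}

F3

The schema corresponds to a generalized confluence (Geach) condition: ∀x ∀y ∀z ((xRy ∧ xRz) → ∃w (yR²w ∧ z = w)).
F1: fails — vRu, vRu but no t with uR²t and u=t.
F2: fails — sRv, sRv but no w* with vR²w* and v=w*.
F3: satisfies the condition.
Valid on: F3.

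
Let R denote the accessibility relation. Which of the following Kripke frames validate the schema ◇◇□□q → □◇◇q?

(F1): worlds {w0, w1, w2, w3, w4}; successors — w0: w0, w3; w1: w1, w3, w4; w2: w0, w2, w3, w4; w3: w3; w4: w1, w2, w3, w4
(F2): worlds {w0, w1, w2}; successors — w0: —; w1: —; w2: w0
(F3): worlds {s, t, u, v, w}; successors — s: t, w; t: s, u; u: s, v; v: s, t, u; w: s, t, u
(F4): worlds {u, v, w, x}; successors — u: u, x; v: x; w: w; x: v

This is the axiom for a generalized confluence (Geach) condition; its first-order frame correspondent is ∀x ∀y ∀z ((xR²y ∧ xRz) → ∃w (yR²w ∧ zR²w)).
(F1): condition met.
(F2): condition met.
(F3): condition met.
(F4): fails — uR²v, uRx but no t with vR²t and xR²t.

(F1), (F2), (F3)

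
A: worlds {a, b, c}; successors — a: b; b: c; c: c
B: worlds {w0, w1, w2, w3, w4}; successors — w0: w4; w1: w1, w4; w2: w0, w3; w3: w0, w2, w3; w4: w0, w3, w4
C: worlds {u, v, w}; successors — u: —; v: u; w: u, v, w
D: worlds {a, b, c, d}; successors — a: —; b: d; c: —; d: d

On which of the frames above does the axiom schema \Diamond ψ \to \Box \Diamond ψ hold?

Frame correspondent (Sahlqvist): \forall x \forall y \forall z (Rxy \wedge Rxz \to Ryz) — i.e. the Euclidean property.
A: fails — Rab and Rab but not Rbb.
B: fails — Rw1w4 and Rw1w1 but not Rw4w1.
C: fails — Rvu and Rvu but not Ruu.
D: ✓.

D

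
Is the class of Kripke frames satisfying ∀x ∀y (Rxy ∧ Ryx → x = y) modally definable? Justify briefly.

Modal frame validity is preserved under surjective bounded morphisms.
The 6-cycle (worlds s,t,u,v,w,x with s→t→u→v→w→x→s) is antisymmetric. Sending even-indexed worlds to a and odd-indexed worlds to b is a surjective bounded morphism onto the two-world frame with a↔b, which is not antisymmetric.
Hence antisymmetry is not modally definable.

No — not modally definable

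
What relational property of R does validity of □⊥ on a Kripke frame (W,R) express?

This is the Ver axiom.
Its frame correspondent is emptiness of R — ∀x ∀y ¬Rxy.

emptiness of R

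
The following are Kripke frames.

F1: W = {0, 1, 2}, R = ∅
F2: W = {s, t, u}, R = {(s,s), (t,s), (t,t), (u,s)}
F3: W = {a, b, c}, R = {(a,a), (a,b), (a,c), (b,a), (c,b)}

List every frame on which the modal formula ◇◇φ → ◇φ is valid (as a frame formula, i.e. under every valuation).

F1, F2

The schema corresponds to transitivity: ∀x ∀y ∀z (Rxy ∧ Ryz → Rxz).
F1: satisfies the condition.
F2: satisfies the condition.
F3: fails — Rba and Rab but not Rbb.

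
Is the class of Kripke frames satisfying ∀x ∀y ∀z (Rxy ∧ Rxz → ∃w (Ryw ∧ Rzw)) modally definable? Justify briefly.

Yes, by ◇□r → □◇r

This is a Sahlqvist condition; the .2 axiom ◇□r → □◇r defines it.
Suppose ◇□r→□◇r is valid. Take Rxy, Rxz and set V(r)={w : Ryw}. Then □r at y so ◇□r at x, so □◇r at x, so ◇r at z, giving w with Rzw and Ryw.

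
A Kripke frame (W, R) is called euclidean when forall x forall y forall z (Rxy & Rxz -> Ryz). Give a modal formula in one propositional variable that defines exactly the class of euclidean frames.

◇q → □◇q

A defining formula is ◇q → □◇q (the 5 axiom).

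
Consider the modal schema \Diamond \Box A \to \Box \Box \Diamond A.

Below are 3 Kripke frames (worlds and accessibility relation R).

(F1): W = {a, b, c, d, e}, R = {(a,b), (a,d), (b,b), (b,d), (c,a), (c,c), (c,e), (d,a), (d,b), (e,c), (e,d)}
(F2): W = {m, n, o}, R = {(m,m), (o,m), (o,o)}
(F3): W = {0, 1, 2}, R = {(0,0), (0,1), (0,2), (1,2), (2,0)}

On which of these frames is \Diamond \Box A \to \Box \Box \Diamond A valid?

(F2)

Frame correspondent (Sahlqvist): \forall x \forall y \forall z ((xRy \wedge x R^2 z) \to \exists w (yRw \wedge zRw)) — i.e. a generalized confluence (Geach) condition.
(F1): fails — cRa, cR²c but no w with aRw and cRw.
(F2): satisfies the condition.
(F3): fails — 0R1, 0R²2 but no w with 1Rw and 2Rw.
Valid on: (F2).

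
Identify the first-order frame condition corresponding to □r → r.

Reflexivity

Suppose □r→r is valid. At any x set V(r)={w : Rxw}. Then □r holds at x, so r holds at x, i.e. Rxx.
Conversely, on a frame with reflexivity the schema holds at every world under every valuation.
Frame condition: ∀x Rxx.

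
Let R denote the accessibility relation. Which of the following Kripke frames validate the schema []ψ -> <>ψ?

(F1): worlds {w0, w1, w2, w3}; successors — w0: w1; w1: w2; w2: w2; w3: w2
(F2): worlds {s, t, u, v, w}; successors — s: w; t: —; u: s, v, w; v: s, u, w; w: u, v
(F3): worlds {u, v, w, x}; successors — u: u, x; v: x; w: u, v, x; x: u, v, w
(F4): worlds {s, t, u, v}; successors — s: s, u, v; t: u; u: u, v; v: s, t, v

This is the axiom for seriality; its first-order frame correspondent is forall x exists y Rxy.
(F1): holds.
(F2): fails — world t has no successor.
(F3): holds.
(F4): holds.
Valid on: (F1), (F3), (F4).

(F1), (F3), (F4)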